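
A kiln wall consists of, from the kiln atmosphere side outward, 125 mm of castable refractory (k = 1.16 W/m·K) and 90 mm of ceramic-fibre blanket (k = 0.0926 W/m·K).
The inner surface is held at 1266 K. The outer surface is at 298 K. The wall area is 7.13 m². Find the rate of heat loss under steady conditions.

Q ≈ 6390 W

Model the wall as resistances in series:
R_castable refractory = L/(kA) = 0.125/(1.16×7.13) = 0.01511 K/W
R_ceramic-fibre blanket = L/(kA) = 0.09/(0.0926×7.13) = 0.1363 K/W
R_total = 0.1514 K/W
Q = ΔT / R_total = 968 / 0.1514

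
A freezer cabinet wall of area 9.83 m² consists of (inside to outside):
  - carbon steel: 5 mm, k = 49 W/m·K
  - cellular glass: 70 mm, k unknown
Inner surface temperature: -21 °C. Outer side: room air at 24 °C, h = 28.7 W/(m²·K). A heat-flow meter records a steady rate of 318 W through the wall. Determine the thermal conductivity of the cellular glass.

k ≈ 0.0516 W/(m·K)

Treating each layer as a thermal resistance in series:
R_carbon steel = L/(kA) = 0.005/(49×9.83) = 1.038×10^-5 K/W
R_outer film = 1/(h_o·A) = 1/(28.7×9.83) = 0.003545 K/W
Sum of known resistances R_other = 0.003555 K/W
Total R = ΔT/Q = 45/318 = 0.1415 K/W
R_cellular glass = R_total − R_other = 0.138 K/W
k = L/(R·A) = 0.07/(0.138×9.83)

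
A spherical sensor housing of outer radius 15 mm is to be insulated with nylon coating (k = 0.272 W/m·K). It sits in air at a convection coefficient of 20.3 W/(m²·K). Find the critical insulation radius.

For a sphere r_cr = 2k/h = 2×0.272/20.3
r_cr = 26.8 mm; since the bare radius (15 mm) is below r_cr, adding a thin layer of insulation will *increase* heat loss.

r_cr ≈ 26.8 mm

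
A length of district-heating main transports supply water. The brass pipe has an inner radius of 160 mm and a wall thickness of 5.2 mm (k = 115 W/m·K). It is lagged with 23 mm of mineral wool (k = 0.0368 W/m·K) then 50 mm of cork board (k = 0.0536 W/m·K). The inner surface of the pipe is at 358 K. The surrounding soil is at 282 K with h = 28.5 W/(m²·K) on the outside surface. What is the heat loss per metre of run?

Cylindrical conduction, so R = ln(r₂/r₁)/(2πkL) per layer, in series:
R_brass pipe wall = ln(165.2/160)/(2π×115×1) = 4.426×10^-5 K/W
R_mineral wool = ln(188.2/165.2)/(2π×0.0368×1) = 0.5637 K/W
R_cork board = ln(238.2/188.2)/(2π×0.0536×1) = 0.6996 K/W
R_outer film = 1/(h_o·2πr_oL) = 1/(28.5×2π×0.2382×1) = 0.02344 K/W
R_total = 1.287 K/W
Q = ΔT/R_total = 76/1.287

q′ ≈ 59.1 W/m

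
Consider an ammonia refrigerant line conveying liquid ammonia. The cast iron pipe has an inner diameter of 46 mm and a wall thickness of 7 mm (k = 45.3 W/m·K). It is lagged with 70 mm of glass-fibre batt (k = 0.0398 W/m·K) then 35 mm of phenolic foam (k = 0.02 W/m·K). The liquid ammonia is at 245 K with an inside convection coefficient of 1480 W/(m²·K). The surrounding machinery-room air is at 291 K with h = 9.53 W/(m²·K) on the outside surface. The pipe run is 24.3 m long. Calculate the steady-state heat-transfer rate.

Treating each annulus and film as a series resistance:
R_inner film = 1/(h_i·2πr₁L) = 1/(1480×2π×0.023×24.3) = 1.924×10^-4 K/W
R_cast iron pipe wall = ln(30/23)/(2π×45.3×24.3) = 3.842×10^-5 K/W
R_glass-fibre batt = ln(100/30)/(2π×0.0398×24.3) = 0.1981 K/W
R_phenolic foam = ln(135/100)/(2π×0.02×24.3) = 0.09828 K/W
R_outer film = 1/(h_o·2πr_oL) = 1/(9.53×2π×0.135×24.3) = 0.005091 K/W
R_total = 0.3017 K/W
Q = ΔT/R_total = 46/0.3017

Q ≈ 152 W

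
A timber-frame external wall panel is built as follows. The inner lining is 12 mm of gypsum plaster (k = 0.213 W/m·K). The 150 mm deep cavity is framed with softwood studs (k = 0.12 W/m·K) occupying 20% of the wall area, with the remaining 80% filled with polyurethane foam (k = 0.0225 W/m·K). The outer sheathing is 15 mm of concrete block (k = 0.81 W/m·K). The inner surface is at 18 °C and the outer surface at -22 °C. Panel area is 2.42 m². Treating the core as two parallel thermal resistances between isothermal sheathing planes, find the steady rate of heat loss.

Sheathing layers in series; stud and cavity paths in parallel between them.
R_inner = 0.012/(0.213×2.42) = 0.02328 K/W
R_stud  = 0.15/(0.12×0.2×2.42) = 2.583 K/W
R_cav   = 0.15/(0.0225×0.8×2.42) = 3.444 K/W
1/R_core = 1/R_stud + 1/R_cav → R_core = 1.476 K/W
R_outer = 0.015/(0.81×2.42) = 0.007652 K/W
R_total = 1.507 K/W
Q = ΔT/R_total = 40/1.507

Q ≈ 26.5 W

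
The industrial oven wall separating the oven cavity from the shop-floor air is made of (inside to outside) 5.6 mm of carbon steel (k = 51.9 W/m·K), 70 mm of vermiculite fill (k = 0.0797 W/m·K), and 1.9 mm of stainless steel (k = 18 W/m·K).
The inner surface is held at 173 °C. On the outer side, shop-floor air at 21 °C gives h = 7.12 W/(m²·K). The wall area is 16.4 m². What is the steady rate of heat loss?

Q ≈ 2450 W

Thermal resistances in series:
R_carbon steel = L/(kA) = 0.0056/(51.9×16.4) = 6.579×10^-6 K/W
R_vermiculite fill = L/(kA) = 0.07/(0.0797×16.4) = 0.05355 K/W
R_stainless steel = L/(kA) = 0.0019/(18×16.4) = 6.436×10^-6 K/W
R_outer film = 1/(h_o·A) = 1/(7.12×16.4) = 0.008564 K/W
R_total = 0.06213 K/W
Q = ΔT / R_total = 152 / 0.06213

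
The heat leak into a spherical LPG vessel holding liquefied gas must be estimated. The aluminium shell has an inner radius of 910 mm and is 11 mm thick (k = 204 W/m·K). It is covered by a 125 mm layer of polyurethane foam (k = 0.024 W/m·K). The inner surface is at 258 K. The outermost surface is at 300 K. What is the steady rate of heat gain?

For a spherical shell R = (1/r₁ − 1/r₂)/(4πk); film R = 1/(h·4πr²). In series:
R_aluminium shell = (1/0.91 − 1/0.921)/(4π×204) = 5.12×10^-6 K/W
R_polyurethane foam = (1/0.921 − 1/1.046)/(4π×0.024) = 0.4302 K/W
R_total = 0.4302 K/W
Q = ΔT/R_total = 42/0.4302

Q ≈ 97.6 W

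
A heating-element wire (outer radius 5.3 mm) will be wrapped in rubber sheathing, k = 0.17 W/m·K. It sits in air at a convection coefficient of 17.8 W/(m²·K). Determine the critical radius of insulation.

For a cylinder r_cr = k/h = 0.17/17.8
r_cr = 9.55 mm; since the bare radius (5.3 mm) is below r_cr, adding a thin layer of insulation will *increase* heat loss.

r_cr ≈ 9.55 mm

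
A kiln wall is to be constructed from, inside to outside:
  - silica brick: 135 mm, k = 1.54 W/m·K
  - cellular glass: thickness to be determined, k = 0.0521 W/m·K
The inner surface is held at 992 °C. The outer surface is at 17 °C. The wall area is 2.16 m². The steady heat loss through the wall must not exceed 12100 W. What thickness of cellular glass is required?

L ≈ 4.5 mm

Thermal resistances in series:
R_silica brick = L/(kA) = 0.135/(1.54×2.16) = 0.04058 K/W
Sum of the known resistances R_other = 0.04058 K/W
Required total resistance R_tot = ΔT/Q_allow = 975/12100 = 0.08058 K/W
R_cellular glass = R_tot − R_other = 0.03999 K/W
L = R·k·A = 0.03999×0.0521×2.16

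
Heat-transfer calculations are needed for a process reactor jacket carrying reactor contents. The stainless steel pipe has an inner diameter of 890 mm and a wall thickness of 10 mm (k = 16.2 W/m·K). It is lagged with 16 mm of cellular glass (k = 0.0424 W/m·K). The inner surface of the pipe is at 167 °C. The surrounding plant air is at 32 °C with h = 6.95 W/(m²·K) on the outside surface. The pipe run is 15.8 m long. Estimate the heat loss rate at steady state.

Q ≈ 11900 W

Cylindrical conduction, so R = ln(r₂/r₁)/(2πkL) per layer, in series:
R_stainless steel pipe wall = ln(455/445)/(2π×16.2×15.8) = 1.382×10^-5 K/W
R_cellular glass = ln(471/455)/(2π×0.0424×15.8) = 0.008211 K/W
R_outer film = 1/(h_o·2πr_oL) = 1/(6.95×2π×0.471×15.8) = 0.003077 K/W
R_total = 0.0113 K/W
Q = ΔT/R_total = 135/0.0113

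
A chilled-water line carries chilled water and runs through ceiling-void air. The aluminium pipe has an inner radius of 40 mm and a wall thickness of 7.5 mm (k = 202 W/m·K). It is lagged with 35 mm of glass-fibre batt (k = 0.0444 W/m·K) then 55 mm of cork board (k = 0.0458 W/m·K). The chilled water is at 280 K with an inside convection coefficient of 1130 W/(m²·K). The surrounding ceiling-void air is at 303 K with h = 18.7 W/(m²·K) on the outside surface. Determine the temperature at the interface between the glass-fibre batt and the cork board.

Cylindrical conduction, so R = ln(r₂/r₁)/(2πkL) per layer, in series:
R_inner film = 1/(h_i·2πr₁L) = 1/(1130×2π×0.04×1) = 0.003521 K/W
R_aluminium pipe wall = ln(47.5/40)/(2π×202×1) = 1.354×10^-4 K/W
R_glass-fibre batt = ln(82.5/47.5)/(2π×0.0444×1) = 1.979 K/W
R_cork board = ln(137.5/82.5)/(2π×0.0458×1) = 1.775 K/W
R_outer film = 1/(h_o·2πr_oL) = 1/(18.7×2π×0.1375×1) = 0.0619 K/W
R_total = 3.82 K/W
Q = ΔT/R_total = 23/3.82
Q = 6.02 W/m
T_interface = T_inner + Q·ΣR(inner→interface) = 280 + 6.02×1.983

T ≈ 292 K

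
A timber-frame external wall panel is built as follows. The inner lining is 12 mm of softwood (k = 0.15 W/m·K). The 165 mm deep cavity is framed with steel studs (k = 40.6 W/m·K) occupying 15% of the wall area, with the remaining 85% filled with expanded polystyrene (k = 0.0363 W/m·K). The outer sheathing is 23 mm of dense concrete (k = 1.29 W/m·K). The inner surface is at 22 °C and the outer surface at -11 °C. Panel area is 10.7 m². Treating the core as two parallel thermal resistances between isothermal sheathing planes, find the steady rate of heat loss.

Q ≈ 2830 W

Sheathing layers in series; stud and cavity paths in parallel between them.
R_inner = 0.012/(0.15×10.7) = 0.007477 K/W
R_stud  = 0.165/(40.6×0.15×10.7) = 0.002532 K/W
R_cav   = 0.165/(0.0363×0.85×10.7) = 0.4998 K/W
1/R_core = 1/R_stud + 1/R_cav → R_core = 0.002519 K/W
R_outer = 0.023/(1.29×10.7) = 0.001666 K/W
R_total = 0.01166 K/W
Q = ΔT/R_total = 33/0.01166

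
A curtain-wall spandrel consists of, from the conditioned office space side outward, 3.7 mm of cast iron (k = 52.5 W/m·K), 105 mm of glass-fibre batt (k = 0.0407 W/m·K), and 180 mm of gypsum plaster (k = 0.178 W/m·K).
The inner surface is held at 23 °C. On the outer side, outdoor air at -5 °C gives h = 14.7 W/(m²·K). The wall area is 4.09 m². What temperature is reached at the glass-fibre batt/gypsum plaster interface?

T ≈ 3.26 °C

Using the resistance-network approach (series):
R_cast iron = L/(kA) = 0.0037/(52.5×4.09) = 1.723×10^-5 K/W
R_glass-fibre batt = L/(kA) = 0.105/(0.0407×4.09) = 0.6308 K/W
R_gypsum plaster = L/(kA) = 0.18/(0.178×4.09) = 0.2472 K/W
R_outer film = 1/(h_o·A) = 1/(14.7×4.09) = 0.01663 K/W
R_total = 0.8947 K/W;  Q = ΔT/R_total = 28/0.8947 = 31.3 W
T_interface = T_inner − Q·ΣR(inner→interface) = 23 − 31.3×0.6308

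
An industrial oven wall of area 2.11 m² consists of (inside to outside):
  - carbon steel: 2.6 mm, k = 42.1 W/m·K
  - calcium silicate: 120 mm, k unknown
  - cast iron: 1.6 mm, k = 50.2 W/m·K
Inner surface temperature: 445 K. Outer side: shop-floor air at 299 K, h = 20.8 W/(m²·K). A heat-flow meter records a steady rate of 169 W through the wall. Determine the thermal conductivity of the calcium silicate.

k ≈ 0.0676 W/(m·K)

Thermal resistances in series:
R_carbon steel = L/(kA) = 0.0026/(42.1×2.11) = 2.927×10^-5 K/W
R_cast iron = L/(kA) = 0.0016/(50.2×2.11) = 1.511×10^-5 K/W
R_outer film = 1/(h_o·A) = 1/(20.8×2.11) = 0.02279 K/W
Sum of known resistances R_other = 0.02283 K/W
Total R = ΔT/Q = 146/169 = 0.8639 K/W
R_calcium silicate = R_total − R_other = 0.8411 K/W
k = L/(R·A) = 0.12/(0.8411×2.11)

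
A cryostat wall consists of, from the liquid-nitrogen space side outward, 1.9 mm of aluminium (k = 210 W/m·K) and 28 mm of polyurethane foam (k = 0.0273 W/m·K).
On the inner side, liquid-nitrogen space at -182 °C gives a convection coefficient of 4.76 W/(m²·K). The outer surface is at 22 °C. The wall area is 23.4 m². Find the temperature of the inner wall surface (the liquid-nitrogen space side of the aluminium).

Using the resistance-network approach (series):
R_inner film = 1/(h_i·A) = 1/(4.76×23.4) = 0.008978 K/W
R_aluminium = L/(kA) = 0.0019/(210×23.4) = 3.867×10^-7 K/W
R_polyurethane foam = L/(kA) = 0.028/(0.0273×23.4) = 0.04383 K/W
R_total = 0.05281 K/W;  Q = ΔT/R_total = 204/0.05281 = 3863 W
T_interface = T_inner + Q·ΣR(inner→interface) = -182 + 3860×0.008978

T ≈ -147 °C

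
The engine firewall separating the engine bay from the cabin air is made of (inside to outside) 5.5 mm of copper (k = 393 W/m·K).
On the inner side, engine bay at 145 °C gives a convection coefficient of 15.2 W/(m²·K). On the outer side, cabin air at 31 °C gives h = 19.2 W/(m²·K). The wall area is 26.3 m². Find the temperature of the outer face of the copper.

T ≈ 81.4 °C

Using the resistance-network approach (series):
R_inner film = 1/(h_i·A) = 1/(15.2×26.3) = 0.002502 K/W
R_copper = L/(kA) = 0.0055/(393×26.3) = 5.321×10^-7 K/W
R_outer film = 1/(h_o·A) = 1/(19.2×26.3) = 0.00198 K/W
R_total = 0.004482 K/W;  Q = ΔT/R_total = 114/0.004482 = 25430 W
T_interface = T_inner − Q·ΣR(inner→interface) = 145 − 25400×0.002502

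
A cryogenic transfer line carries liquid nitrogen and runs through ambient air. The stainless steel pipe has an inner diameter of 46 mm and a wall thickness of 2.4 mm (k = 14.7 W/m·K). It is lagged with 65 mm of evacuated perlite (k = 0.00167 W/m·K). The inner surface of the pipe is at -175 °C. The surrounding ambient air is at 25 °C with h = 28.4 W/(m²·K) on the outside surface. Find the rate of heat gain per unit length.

q′ ≈ 1.65 W/m

Treating each annulus and film as a series resistance:
R_stainless steel pipe wall = ln(25.4/23)/(2π×14.7×1) = 0.001075 K/W
R_evacuated perlite = ln(90.4/25.4)/(2π×0.00167×1) = 121 K/W
R_outer film = 1/(h_o·2πr_oL) = 1/(28.4×2π×0.0904×1) = 0.06199 K/W
R_total = 121 K/W
Q = ΔT/R_total = 200/121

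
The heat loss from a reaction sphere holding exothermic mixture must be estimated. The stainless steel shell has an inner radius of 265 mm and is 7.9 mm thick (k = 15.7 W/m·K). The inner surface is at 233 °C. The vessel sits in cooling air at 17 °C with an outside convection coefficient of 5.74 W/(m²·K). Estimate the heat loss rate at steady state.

Spherical conduction: R = (1/r_in − 1/r_out)/(4πk) per layer; series-sum.
R_stainless steel shell = (1/0.265 − 1/0.2729)/(4π×15.7) = 5.537×10^-4 K/W
R_outer film = 1/(h·4πr_o²) = 1/(5.74×4π×0.2729²) = 0.1862 K/W
R_total = 0.1867 K/W
Q = ΔT/R_total = 216/0.1867

Q ≈ 1160 W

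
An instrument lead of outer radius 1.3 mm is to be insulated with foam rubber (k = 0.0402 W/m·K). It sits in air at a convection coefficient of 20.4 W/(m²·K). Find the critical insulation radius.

r_cr ≈ 1.97 mm

For a cylinder r_cr = k/h = 0.0402/20.4
r_cr = 1.97 mm; since the bare radius (1.3 mm) is below r_cr, adding a thin layer of insulation will *increase* heat loss.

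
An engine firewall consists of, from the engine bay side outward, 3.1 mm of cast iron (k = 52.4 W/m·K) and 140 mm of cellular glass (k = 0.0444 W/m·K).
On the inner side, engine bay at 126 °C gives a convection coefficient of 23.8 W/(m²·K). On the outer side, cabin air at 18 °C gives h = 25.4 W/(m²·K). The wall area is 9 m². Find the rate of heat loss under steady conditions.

Treating each layer as a thermal resistance in series:
R_inner film = 1/(h_i·A) = 1/(23.8×9) = 0.004669 K/W
R_cast iron = L/(kA) = 0.0031/(52.4×9) = 6.573×10^-6 K/W
R_cellular glass = L/(kA) = 0.14/(0.0444×9) = 0.3504 K/W
R_outer film = 1/(h_o·A) = 1/(25.4×9) = 0.004374 K/W
R_total = 0.3594 K/W
Q = ΔT / R_total = 108 / 0.3594

Q ≈ 301 W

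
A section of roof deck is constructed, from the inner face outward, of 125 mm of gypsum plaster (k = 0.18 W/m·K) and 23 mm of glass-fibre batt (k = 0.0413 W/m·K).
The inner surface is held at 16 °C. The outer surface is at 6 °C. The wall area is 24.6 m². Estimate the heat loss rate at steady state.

Treating each layer as a thermal resistance in series:
R_gypsum plaster = L/(kA) = 0.125/(0.18×24.6) = 0.02823 K/W
R_glass-fibre batt = L/(kA) = 0.023/(0.0413×24.6) = 0.02264 K/W
R_total = 0.05087 K/W
Q = ΔT / R_total = 10 / 0.05087

Q ≈ 197 W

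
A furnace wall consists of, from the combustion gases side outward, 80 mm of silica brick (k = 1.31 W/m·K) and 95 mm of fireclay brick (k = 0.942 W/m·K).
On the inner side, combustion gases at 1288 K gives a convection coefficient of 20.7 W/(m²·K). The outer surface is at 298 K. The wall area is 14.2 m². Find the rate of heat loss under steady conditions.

Using the resistance-network approach (series):
R_inner film = 1/(h_i·A) = 1/(20.7×14.2) = 0.003402 K/W
R_silica brick = L/(kA) = 0.08/(1.31×14.2) = 0.004301 K/W
R_fireclay brick = L/(kA) = 0.095/(0.942×14.2) = 0.007102 K/W
R_total = 0.0148 K/W
Q = ΔT / R_total = 990 / 0.0148

Q ≈ 66900 W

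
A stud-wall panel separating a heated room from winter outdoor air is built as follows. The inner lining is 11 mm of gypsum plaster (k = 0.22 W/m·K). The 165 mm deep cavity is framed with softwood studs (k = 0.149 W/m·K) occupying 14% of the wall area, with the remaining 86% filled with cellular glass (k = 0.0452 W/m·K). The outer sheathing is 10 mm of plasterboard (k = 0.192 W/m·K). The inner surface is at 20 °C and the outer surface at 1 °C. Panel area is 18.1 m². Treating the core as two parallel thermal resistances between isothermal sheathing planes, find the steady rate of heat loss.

Q ≈ 120 W

Sheathing layers in series; stud and cavity paths in parallel between them.
R_inner = 0.011/(0.22×18.1) = 0.002762 K/W
R_stud  = 0.165/(0.149×0.14×18.1) = 0.437 K/W
R_cav   = 0.165/(0.0452×0.86×18.1) = 0.2345 K/W
1/R_core = 1/R_stud + 1/R_cav → R_core = 0.1526 K/W
R_outer = 0.01/(0.192×18.1) = 0.002878 K/W
R_total = 0.1583 K/W
Q = ΔT/R_total = 19/0.1583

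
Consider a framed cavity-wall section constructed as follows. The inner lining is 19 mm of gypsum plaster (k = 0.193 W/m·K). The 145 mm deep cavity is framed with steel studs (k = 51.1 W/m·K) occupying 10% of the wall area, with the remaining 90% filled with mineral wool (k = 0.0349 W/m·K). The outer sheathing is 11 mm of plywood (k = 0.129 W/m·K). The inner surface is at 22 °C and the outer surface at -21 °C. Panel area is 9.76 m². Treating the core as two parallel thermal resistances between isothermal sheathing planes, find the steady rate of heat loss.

Sheathing layers in series; stud and cavity paths in parallel between them.
R_inner = 0.019/(0.193×9.76) = 0.01009 K/W
R_stud  = 0.145/(51.1×0.1×9.76) = 0.002907 K/W
R_cav   = 0.145/(0.0349×0.9×9.76) = 0.473 K/W
1/R_core = 1/R_stud + 1/R_cav → R_core = 0.00289 K/W
R_outer = 0.011/(0.129×9.76) = 0.008737 K/W
R_total = 0.02171 K/W
Q = ΔT/R_total = 43/0.02171

Q ≈ 1980 W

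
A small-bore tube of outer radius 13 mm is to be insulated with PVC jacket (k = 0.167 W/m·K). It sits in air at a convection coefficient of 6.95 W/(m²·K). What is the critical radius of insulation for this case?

For a cylinder r_cr = k/h = 0.167/6.95
r_cr = 24 mm; since the bare radius (13 mm) is below r_cr, adding a thin layer of insulation will *increase* heat loss.

r_cr ≈ 24 mm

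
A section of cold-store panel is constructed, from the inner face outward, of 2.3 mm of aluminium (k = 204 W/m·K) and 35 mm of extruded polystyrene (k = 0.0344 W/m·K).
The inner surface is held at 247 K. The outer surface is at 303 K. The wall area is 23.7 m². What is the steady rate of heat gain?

Using the resistance-network approach (series):
R_aluminium = L/(kA) = 0.0023/(204×23.7) = 4.757×10^-7 K/W
R_extruded polystyrene = L/(kA) = 0.035/(0.0344×23.7) = 0.04293 K/W
R_total = 0.04293 K/W
Q = ΔT / R_total = 56 / 0.04293

Q ≈ 1300 W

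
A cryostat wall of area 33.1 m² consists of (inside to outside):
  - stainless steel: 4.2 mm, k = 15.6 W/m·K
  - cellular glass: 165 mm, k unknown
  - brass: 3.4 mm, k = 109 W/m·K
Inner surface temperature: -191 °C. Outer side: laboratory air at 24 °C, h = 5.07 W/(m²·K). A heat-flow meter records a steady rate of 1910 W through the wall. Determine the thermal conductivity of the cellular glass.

k ≈ 0.0468 W/(m·K)

Model the wall as resistances in series:
R_stainless steel = L/(kA) = 0.0042/(15.6×33.1) = 8.134×10^-6 K/W
R_brass = L/(kA) = 0.0034/(109×33.1) = 9.424×10^-7 K/W
R_outer film = 1/(h_o·A) = 1/(5.07×33.1) = 0.005959 K/W
Sum of known resistances R_other = 0.005968 K/W
Total R = ΔT/Q = 215/1910 = 0.1126 K/W
R_cellular glass = R_total − R_other = 0.1066 K/W
k = L/(R·A) = 0.165/(0.1066×33.1)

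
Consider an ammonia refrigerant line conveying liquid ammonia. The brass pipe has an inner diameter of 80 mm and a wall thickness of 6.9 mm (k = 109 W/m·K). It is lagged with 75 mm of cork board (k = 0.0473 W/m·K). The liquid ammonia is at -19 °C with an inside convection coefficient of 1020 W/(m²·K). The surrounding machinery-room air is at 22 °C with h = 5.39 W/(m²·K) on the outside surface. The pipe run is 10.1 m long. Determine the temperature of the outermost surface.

T ≈ 19.1 °C

Per-layer cylindrical resistances, series-summed:
R_inner film = 1/(h_i·2πr₁L) = 1/(1020×2π×0.04×10.1) = 3.862×10^-4 K/W
R_brass pipe wall = ln(46.9/40)/(2π×109×10.1) = 2.301×10^-5 K/W
R_cork board = ln(121.9/46.9)/(2π×0.0473×10.1) = 0.3182 K/W
R_outer film = 1/(h_o·2πr_oL) = 1/(5.39×2π×0.1219×10.1) = 0.02398 K/W
R_total = 0.3426 K/W
Q = ΔT/R_total = 41/0.3426
Q = 120 W
T_interface = T_inner + Q·ΣR(inner→interface) = -19 + 120×0.3186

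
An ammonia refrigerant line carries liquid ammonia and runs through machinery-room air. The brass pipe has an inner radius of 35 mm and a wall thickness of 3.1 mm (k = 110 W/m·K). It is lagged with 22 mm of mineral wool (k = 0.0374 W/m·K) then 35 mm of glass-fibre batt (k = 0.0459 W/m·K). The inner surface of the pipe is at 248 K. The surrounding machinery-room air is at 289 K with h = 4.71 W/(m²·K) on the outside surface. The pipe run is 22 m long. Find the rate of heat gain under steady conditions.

Q ≈ 232 W

Cylindrical conduction, so R = ln(r₂/r₁)/(2πkL) per layer, in series:
R_brass pipe wall = ln(38.1/35)/(2π×110×22) = 5.581×10^-6 K/W
R_mineral wool = ln(60.1/38.1)/(2π×0.0374×22) = 0.08816 K/W
R_glass-fibre batt = ln(95.1/60.1)/(2π×0.0459×22) = 0.07233 K/W
R_outer film = 1/(h_o·2πr_oL) = 1/(4.71×2π×0.0951×22) = 0.01615 K/W
R_total = 0.1767 K/W
Q = ΔT/R_total = 41/0.1767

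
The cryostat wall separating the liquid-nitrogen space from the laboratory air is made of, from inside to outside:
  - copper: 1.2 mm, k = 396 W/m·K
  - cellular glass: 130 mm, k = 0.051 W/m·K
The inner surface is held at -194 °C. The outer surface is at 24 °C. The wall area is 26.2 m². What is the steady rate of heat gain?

Treating each layer as a thermal resistance in series:
R_copper = L/(kA) = 0.0012/(396×26.2) = 1.157×10^-7 K/W
R_cellular glass = L/(kA) = 0.13/(0.051×26.2) = 0.09729 K/W
R_total = 0.09729 K/W
Q = ΔT / R_total = 218 / 0.09729

Q ≈ 2240 W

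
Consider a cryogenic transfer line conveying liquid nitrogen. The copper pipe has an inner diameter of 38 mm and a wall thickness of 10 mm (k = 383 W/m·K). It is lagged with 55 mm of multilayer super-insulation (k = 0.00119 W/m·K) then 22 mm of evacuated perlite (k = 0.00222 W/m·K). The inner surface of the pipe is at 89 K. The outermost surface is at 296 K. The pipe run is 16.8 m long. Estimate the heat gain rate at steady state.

Q ≈ 21.9 W

Radial resistances (cylindrical: R_cond = ln(r_o/r_i)/(2πkL), R_conv = 1/(h·2πrL)):
R_copper pipe wall = ln(29/19)/(2π×383×16.8) = 1.046×10^-5 K/W
R_multilayer super-insulation = ln(84/29)/(2π×0.00119×16.8) = 8.467 K/W
R_evacuated perlite = ln(106/84)/(2π×0.00222×16.8) = 0.9927 K/W
R_total = 9.459 K/W
Q = ΔT/R_total = 207/9.459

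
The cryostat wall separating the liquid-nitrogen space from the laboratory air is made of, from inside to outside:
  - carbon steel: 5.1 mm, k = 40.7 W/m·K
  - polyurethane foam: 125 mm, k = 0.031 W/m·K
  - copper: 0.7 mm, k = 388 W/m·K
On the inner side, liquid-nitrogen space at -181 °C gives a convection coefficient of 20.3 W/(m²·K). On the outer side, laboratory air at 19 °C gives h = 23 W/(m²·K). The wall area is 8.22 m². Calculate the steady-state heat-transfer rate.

Q ≈ 399 W

Using the resistance-network approach (series):
R_inner film = 1/(h_i·A) = 1/(20.3×8.22) = 0.005993 K/W
R_carbon steel = L/(kA) = 0.0051/(40.7×8.22) = 1.524×10^-5 K/W
R_polyurethane foam = L/(kA) = 0.125/(0.031×8.22) = 0.4905 K/W
R_copper = L/(kA) = 0.0007/(388×8.22) = 2.195×10^-7 K/W
R_outer film = 1/(h_o·A) = 1/(23×8.22) = 0.005289 K/W
R_total = 0.5018 K/W
Q = ΔT / R_total = 200 / 0.5018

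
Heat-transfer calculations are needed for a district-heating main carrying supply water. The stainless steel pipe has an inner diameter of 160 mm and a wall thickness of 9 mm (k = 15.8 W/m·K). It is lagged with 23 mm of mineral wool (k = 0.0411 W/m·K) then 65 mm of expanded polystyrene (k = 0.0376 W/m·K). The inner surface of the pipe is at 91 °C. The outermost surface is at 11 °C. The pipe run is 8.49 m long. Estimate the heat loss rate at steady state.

Treating each annulus and film as a series resistance:
R_stainless steel pipe wall = ln(89/80)/(2π×15.8×8.49) = 1.265×10^-4 K/W
R_mineral wool = ln(112/89)/(2π×0.0411×8.49) = 0.1048 K/W
R_expanded polystyrene = ln(177/112)/(2π×0.0376×8.49) = 0.2282 K/W
R_total = 0.3331 K/W
Q = ΔT/R_total = 80/0.3331

Q ≈ 240 W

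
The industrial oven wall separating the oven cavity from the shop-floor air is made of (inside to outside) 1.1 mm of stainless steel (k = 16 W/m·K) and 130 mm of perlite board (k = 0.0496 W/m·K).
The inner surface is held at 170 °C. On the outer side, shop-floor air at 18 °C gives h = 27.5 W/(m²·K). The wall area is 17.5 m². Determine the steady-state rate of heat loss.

Treating each layer as a thermal resistance in series:
R_stainless steel = L/(kA) = 0.0011/(16×17.5) = 3.929×10^-6 K/W
R_perlite board = L/(kA) = 0.13/(0.0496×17.5) = 0.1498 K/W
R_outer film = 1/(h_o·A) = 1/(27.5×17.5) = 0.002078 K/W
R_total = 0.1519 K/W
Q = ΔT / R_total = 152 / 0.1519

Q ≈ 1000 W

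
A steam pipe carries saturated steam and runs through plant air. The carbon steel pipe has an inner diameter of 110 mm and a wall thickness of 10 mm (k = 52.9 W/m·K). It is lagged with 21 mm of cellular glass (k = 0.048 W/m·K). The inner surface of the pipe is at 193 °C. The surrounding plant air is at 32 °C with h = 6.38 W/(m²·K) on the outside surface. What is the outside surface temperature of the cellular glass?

T ≈ 70.3 °C

Per-layer cylindrical resistances, series-summed:
R_carbon steel pipe wall = ln(65/55)/(2π×52.9×1) = 5.026×10^-4 K/W
R_cellular glass = ln(86/65)/(2π×0.048×1) = 0.9283 K/W
R_outer film = 1/(h_o·2πr_oL) = 1/(6.38×2π×0.086×1) = 0.2901 K/W
R_total = 1.219 K/W
Q = ΔT/R_total = 161/1.219
Q = 132 W/m
T_interface = T_inner − Q·ΣR(inner→interface) = 193 − 132×0.9288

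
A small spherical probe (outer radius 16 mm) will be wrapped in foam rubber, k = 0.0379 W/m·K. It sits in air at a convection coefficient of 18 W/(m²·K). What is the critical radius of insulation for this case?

r_cr ≈ 4.21 mm

For a sphere r_cr = 2k/h = 2×0.0379/18
r_cr = 4.21 mm; since the bare radius (16 mm) is above r_cr, any added insulation will reduce heat loss.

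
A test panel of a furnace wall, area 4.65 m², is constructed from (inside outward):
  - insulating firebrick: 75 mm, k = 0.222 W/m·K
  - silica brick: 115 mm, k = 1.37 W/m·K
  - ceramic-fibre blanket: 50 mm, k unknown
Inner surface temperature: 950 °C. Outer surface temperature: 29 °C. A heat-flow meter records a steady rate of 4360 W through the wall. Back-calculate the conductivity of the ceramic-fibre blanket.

k ≈ 0.0892 W/(m·K)

Thermal resistances in series:
R_insulating firebrick = L/(kA) = 0.075/(0.222×4.65) = 0.07265 K/W
R_silica brick = L/(kA) = 0.115/(1.37×4.65) = 0.01805 K/W
Sum of known resistances R_other = 0.09071 K/W
Total R = ΔT/Q = 921/4360 = 0.2112 K/W
R_ceramic-fibre blanket = R_total − R_other = 0.1205 K/W
k = L/(R·A) = 0.05/(0.1205×4.65)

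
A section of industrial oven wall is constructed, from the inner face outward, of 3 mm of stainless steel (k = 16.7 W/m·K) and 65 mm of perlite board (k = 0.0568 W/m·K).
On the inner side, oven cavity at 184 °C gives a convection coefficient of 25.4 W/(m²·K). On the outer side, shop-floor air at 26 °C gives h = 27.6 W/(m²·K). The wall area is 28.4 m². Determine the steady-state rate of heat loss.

Treating each layer as a thermal resistance in series:
R_inner film = 1/(h_i·A) = 1/(25.4×28.4) = 0.001386 K/W
R_stainless steel = L/(kA) = 0.003/(16.7×28.4) = 6.325×10^-6 K/W
R_perlite board = L/(kA) = 0.065/(0.0568×28.4) = 0.04029 K/W
R_outer film = 1/(h_o·A) = 1/(27.6×28.4) = 0.001276 K/W
R_total = 0.04296 K/W
Q = ΔT / R_total = 158 / 0.04296

Q ≈ 3680 W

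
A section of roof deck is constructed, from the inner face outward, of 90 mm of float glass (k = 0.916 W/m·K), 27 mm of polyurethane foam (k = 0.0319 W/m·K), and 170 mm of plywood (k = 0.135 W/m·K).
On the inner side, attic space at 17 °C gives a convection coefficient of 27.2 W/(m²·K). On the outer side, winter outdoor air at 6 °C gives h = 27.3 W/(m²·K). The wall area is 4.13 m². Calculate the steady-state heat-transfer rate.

Q ≈ 19.9 W

Thermal resistances in series:
R_inner film = 1/(h_i·A) = 1/(27.2×4.13) = 0.008902 K/W
R_float glass = L/(kA) = 0.09/(0.916×4.13) = 0.02379 K/W
R_polyurethane foam = L/(kA) = 0.027/(0.0319×4.13) = 0.2049 K/W
R_plywood = L/(kA) = 0.17/(0.135×4.13) = 0.3049 K/W
R_outer film = 1/(h_o·A) = 1/(27.3×4.13) = 0.008869 K/W
R_total = 0.5514 K/W
Q = ΔT / R_total = 11 / 0.5514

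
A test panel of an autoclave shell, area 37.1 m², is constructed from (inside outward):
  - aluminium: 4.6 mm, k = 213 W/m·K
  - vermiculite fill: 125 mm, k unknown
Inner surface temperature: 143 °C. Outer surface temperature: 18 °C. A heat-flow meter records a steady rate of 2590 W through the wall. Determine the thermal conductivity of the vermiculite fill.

Thermal resistances in series:
R_aluminium = L/(kA) = 0.0046/(213×37.1) = 5.821×10^-7 K/W
Sum of known resistances R_other = 5.821×10^-7 K/W
Total R = ΔT/Q = 125/2590 = 0.04826 K/W
R_vermiculite fill = R_total − R_other = 0.04826 K/W
k = L/(R·A) = 0.125/(0.04826×37.1)

k ≈ 0.0698 W/(m·K)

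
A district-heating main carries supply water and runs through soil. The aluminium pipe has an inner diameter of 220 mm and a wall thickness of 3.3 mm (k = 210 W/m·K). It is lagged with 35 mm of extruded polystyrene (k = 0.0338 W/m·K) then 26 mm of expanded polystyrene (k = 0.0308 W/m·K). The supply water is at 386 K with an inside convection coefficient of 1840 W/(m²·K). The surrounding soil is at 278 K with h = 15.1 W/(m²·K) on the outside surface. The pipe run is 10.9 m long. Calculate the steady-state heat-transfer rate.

Q ≈ 544 W

Cylindrical conduction, so R = ln(r₂/r₁)/(2πkL) per layer, in series:
R_inner film = 1/(h_i·2πr₁L) = 1/(1840×2π×0.11×10.9) = 7.214×10^-5 K/W
R_aluminium pipe wall = ln(113.3/110)/(2π×210×10.9) = 2.055×10^-6 K/W
R_extruded polystyrene = ln(148.3/113.3)/(2π×0.0338×10.9) = 0.1163 K/W
R_expanded polystyrene = ln(174.3/148.3)/(2π×0.0308×10.9) = 0.07658 K/W
R_outer film = 1/(h_o·2πr_oL) = 1/(15.1×2π×0.1743×10.9) = 0.005548 K/W
R_total = 0.1985 K/W
Q = ΔT/R_total = 108/0.1985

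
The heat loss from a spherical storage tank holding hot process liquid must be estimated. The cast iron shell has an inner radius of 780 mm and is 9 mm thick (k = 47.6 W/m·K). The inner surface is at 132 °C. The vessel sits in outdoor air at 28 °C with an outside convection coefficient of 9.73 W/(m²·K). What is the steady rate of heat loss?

Each spherical layer contributes R = (1/r_i − 1/r_o)/(4πk):
R_cast iron shell = (1/0.78 − 1/0.789)/(4π×47.6) = 2.445×10^-5 K/W
R_outer film = 1/(h·4πr_o²) = 1/(9.73×4π×0.789²) = 0.01314 K/W
R_total = 0.01316 K/W
Q = ΔT/R_total = 104/0.01316

Q ≈ 7900 W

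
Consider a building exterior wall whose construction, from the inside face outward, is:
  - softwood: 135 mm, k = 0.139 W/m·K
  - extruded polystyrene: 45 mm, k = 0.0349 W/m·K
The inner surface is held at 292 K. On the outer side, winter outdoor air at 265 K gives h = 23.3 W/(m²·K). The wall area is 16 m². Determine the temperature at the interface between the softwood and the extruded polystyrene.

Using the resistance-network approach (series):
R_softwood = L/(kA) = 0.135/(0.139×16) = 0.0607 K/W
R_extruded polystyrene = L/(kA) = 0.045/(0.0349×16) = 0.08059 K/W
R_outer film = 1/(h_o·A) = 1/(23.3×16) = 0.002682 K/W
R_total = 0.144 K/W;  Q = ΔT/R_total = 27/0.144 = 187.5 W
T_interface = T_inner − Q·ΣR(inner→interface) = 292 − 188×0.0607

T ≈ 281 K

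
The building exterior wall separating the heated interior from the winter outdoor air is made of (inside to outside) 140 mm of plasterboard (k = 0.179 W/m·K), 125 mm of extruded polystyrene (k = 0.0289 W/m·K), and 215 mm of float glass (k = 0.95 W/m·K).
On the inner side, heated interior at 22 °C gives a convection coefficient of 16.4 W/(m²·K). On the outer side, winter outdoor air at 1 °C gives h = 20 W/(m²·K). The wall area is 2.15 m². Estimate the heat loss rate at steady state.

Using the resistance-network approach (series):
R_inner film = 1/(h_i·A) = 1/(16.4×2.15) = 0.02836 K/W
R_plasterboard = L/(kA) = 0.14/(0.179×2.15) = 0.3638 K/W
R_extruded polystyrene = L/(kA) = 0.125/(0.0289×2.15) = 2.012 K/W
R_float glass = L/(kA) = 0.215/(0.95×2.15) = 0.1053 K/W
R_outer film = 1/(h_o·A) = 1/(20×2.15) = 0.02326 K/W
R_total = 2.532 K/W
Q = ΔT / R_total = 21 / 2.532

Q ≈ 8.29 W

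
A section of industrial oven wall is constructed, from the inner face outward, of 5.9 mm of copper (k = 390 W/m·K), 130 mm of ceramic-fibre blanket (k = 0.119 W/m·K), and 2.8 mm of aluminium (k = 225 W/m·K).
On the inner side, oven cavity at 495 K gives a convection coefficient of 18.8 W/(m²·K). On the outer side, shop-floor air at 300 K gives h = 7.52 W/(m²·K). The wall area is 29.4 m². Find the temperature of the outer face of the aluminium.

T ≈ 320 K

Treating each layer as a thermal resistance in series:
R_inner film = 1/(h_i·A) = 1/(18.8×29.4) = 0.001809 K/W
R_copper = L/(kA) = 0.0059/(390×29.4) = 5.146×10^-7 K/W
R_ceramic-fibre blanket = L/(kA) = 0.13/(0.119×29.4) = 0.03716 K/W
R_aluminium = L/(kA) = 0.0028/(225×29.4) = 4.233×10^-7 K/W
R_outer film = 1/(h_o·A) = 1/(7.52×29.4) = 0.004523 K/W
R_total = 0.04349 K/W;  Q = ΔT/R_total = 195/0.04349 = 4484 W
T_interface = T_inner − Q·ΣR(inner→interface) = 495 − 4480×0.03897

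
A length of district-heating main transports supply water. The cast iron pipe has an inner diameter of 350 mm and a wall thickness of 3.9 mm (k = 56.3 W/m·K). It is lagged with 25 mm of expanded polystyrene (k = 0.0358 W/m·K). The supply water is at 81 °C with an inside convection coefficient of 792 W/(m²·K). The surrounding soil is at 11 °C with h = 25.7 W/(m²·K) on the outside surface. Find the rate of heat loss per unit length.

q′ ≈ 114 W/m

Cylindrical conduction, so R = ln(r₂/r₁)/(2πkL) per layer, in series:
R_inner film = 1/(h_i·2πr₁L) = 1/(792×2π×0.175×1) = 0.001148 K/W
R_cast iron pipe wall = ln(178.9/175)/(2π×56.3×1) = 6.231×10^-5 K/W
R_expanded polystyrene = ln(203.9/178.9)/(2π×0.0358×1) = 0.5815 K/W
R_outer film = 1/(h_o·2πr_oL) = 1/(25.7×2π×0.2039×1) = 0.03037 K/W
R_total = 0.6131 K/W
Q = ΔT/R_total = 70/0.6131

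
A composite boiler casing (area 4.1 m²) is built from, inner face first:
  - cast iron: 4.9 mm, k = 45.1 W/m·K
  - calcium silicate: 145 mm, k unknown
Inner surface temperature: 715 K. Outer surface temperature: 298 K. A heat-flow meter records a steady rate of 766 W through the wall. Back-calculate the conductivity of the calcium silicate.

k ≈ 0.065 W/(m·K)

Thermal resistances in series:
R_cast iron = L/(kA) = 0.0049/(45.1×4.1) = 2.65×10^-5 K/W
Sum of known resistances R_other = 2.65×10^-5 K/W
Total R = ΔT/Q = 417/766 = 0.5444 K/W
R_calcium silicate = R_total − R_other = 0.5444 K/W
k = L/(R·A) = 0.145/(0.5444×4.1)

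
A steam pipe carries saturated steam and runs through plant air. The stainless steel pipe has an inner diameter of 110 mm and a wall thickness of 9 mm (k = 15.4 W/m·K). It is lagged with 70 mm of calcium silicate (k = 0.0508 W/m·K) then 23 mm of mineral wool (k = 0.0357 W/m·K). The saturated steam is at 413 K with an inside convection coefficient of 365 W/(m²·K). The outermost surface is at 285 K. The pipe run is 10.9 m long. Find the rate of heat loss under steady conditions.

Per-layer cylindrical resistances, series-summed:
R_inner film = 1/(h_i·2πr₁L) = 1/(365×2π×0.055×10.9) = 7.273×10^-4 K/W
R_stainless steel pipe wall = ln(64/55)/(2π×15.4×10.9) = 1.437×10^-4 K/W
R_calcium silicate = ln(134/64)/(2π×0.0508×10.9) = 0.2124 K/W
R_mineral wool = ln(157/134)/(2π×0.0357×10.9) = 0.06479 K/W
R_total = 0.2781 K/W
Q = ΔT/R_total = 128/0.2781

Q ≈ 460 W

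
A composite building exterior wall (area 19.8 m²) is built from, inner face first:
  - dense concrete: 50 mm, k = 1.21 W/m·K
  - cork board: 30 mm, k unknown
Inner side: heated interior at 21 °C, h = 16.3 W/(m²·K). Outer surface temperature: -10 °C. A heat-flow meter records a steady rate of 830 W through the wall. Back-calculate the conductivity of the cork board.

Thermal resistances in series:
R_inner film = 1/(h_i·A) = 1/(16.3×19.8) = 0.003098 K/W
R_dense concrete = L/(kA) = 0.05/(1.21×19.8) = 0.002087 K/W
Sum of known resistances R_other = 0.005185 K/W
Total R = ΔT/Q = 31/830 = 0.03735 K/W
R_cork board = R_total − R_other = 0.03216 K/W
k = L/(R·A) = 0.03/(0.03216×19.8)

k ≈ 0.0471 W/(m·K)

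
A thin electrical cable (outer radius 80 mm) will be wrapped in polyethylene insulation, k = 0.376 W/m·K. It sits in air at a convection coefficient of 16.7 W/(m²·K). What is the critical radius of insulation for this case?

For a cylinder r_cr = k/h = 0.376/16.7
r_cr = 22.5 mm; since the bare radius (80 mm) is above r_cr, any added insulation will reduce heat loss.

r_cr ≈ 22.5 mm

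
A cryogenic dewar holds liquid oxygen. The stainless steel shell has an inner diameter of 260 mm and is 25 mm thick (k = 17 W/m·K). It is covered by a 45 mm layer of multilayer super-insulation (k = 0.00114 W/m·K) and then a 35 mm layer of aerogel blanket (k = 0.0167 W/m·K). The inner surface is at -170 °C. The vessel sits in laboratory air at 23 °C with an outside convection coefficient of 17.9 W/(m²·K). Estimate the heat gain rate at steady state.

Each spherical layer contributes R = (1/r_i − 1/r_o)/(4πk):
R_stainless steel shell = (1/0.13 − 1/0.155)/(4π×17) = 0.005808 K/W
R_multilayer super-insulation = (1/0.155 − 1/0.2)/(4π×0.00114) = 101.3 K/W
R_aerogel blanket = (1/0.2 − 1/0.235)/(4π×0.0167) = 3.548 K/W
R_outer film = 1/(h·4πr_o²) = 1/(17.9×4π×0.235²) = 0.0805 K/W
R_total = 105 K/W
Q = ΔT/R_total = 193/105

Q ≈ 1.84 W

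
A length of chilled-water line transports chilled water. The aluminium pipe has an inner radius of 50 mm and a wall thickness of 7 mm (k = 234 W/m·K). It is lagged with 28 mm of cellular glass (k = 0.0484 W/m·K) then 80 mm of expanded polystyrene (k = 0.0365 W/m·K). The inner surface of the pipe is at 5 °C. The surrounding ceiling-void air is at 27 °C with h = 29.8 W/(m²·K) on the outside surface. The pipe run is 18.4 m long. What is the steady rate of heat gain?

Q ≈ 95.5 W

For a radial system each layer contributes R = ln(r_out/r_in)/(2πkL); films add R = 1/(hA).
R_aluminium pipe wall = ln(57/50)/(2π×234×18.4) = 4.843×10^-6 K/W
R_cellular glass = ln(85/57)/(2π×0.0484×18.4) = 0.07141 K/W
R_expanded polystyrene = ln(165/85)/(2π×0.0365×18.4) = 0.1572 K/W
R_outer film = 1/(h_o·2πr_oL) = 1/(29.8×2π×0.165×18.4) = 0.001759 K/W
R_total = 0.2304 K/W
Q = ΔT/R_total = 22/0.2304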